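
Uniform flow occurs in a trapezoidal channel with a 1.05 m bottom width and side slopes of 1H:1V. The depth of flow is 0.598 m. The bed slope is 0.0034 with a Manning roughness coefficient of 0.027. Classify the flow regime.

With bottom width b = 1.05 m and side slope z = 1: A = (b + zy)y = (1.05 + 1×0.598)×0.598 = 0.9855 m²; P = b + 2y√(1+z²) = 1.05 + 2×0.598×1.414 = 2.741 m.
Hydraulic radius R = A/P = 0.9855/2.741 = 0.3595 m.
V = (1/n) R^(2/3) √S = (1/0.027) × 0.3595^(2/3) × √0.0034 = 1.092 m/s. Hydraulic depth D_h = A/T = 0.9855/2.246 = 0.4388 m.
Froude number Fr = V/√(g·D_h) = 1.092/√(9.81×0.4388) = 0.526, which is less than 1, so the flow is subcritical.

subcritical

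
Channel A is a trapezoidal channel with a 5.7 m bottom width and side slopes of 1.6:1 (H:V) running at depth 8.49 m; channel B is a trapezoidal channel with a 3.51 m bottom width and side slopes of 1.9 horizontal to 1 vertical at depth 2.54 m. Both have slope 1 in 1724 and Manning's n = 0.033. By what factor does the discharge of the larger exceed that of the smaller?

Channel A: With bottom width b = 5.7 m and side slope z = 1.6: A = (b + zy)y = (5.7 + 1.6×8.49)×8.49 = 163.7 m²; P = b + 2y√(1+z²) = 5.7 + 2×8.49×1.887 = 37.74 m. Hydraulic radius R = A/P = 163.7/37.74 = 4.338 m. Q_A = (1/0.033)·163.7·4.338^(2/3)·√0.00058 = 317.8 m³/s.
Channel B: With bottom width b = 3.51 m and side slope z = 1.9: A = (b + zy)y = (3.51 + 1.9×2.54)×2.54 = 21.17 m²; P = b + 2y√(1+z²) = 3.51 + 2×2.54×2.147 = 14.42 m. Hydraulic radius R = A/P = 21.17/14.42 = 1.469 m. Q_B = (1/0.033)·21.17·1.469^(2/3)·√0.00058 = 19.97 m³/s.
The larger discharge is 317.8 m³/s and the smaller is 19.97 m³/s; the ratio is 15.9.

15.9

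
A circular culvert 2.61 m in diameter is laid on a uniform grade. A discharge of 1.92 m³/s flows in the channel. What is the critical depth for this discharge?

y_c = 0.604 m

At critical depth, Q² T / (g A³) = 1, i.e. A³/T = Q²/g = 1.92²/9.81 = 0.3758.
At y = 0.519 m: A³/T = 0.207 — short.
At y = 0.604 m: A³/T = 0.3746 — ≈ 0.3758.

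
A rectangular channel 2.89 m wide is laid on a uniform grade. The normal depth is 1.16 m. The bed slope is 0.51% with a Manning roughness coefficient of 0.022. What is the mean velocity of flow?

V = 2.42 m/s

Flow area A = b·y = 2.89 × 1.16 = 3.352 m². Wetted perimeter P = b + 2y = 2.89 + 2×1.16 = 5.21 m.
Hydraulic radius R = A/P = 3.352/5.21 = 0.6435 m.
From Manning's equation, V = (1/n) R^(2/3) S^(1/2) = (1/0.022) × 0.6435^(2/3) × 0.0051^(1/2) = 2.42 m/s.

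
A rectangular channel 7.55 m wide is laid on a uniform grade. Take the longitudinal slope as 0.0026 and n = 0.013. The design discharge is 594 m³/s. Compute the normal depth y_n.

y_n = 10.2 m

Manning's equation rearranged: A R^(2/3) = nQ / (1·√S) = 0.013 × 594 / (√0.0026) = 151.4.
Try y = 13 m: A R^(2/3) = 200.8 — over.
Try y = 7 m: A R^(2/3) = 96.11 — short.
Try y = 10.2 m: A R^(2/3) = 151.4 — matches.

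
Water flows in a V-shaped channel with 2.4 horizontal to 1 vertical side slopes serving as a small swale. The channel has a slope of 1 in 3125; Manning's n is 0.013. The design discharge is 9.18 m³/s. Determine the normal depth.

Manning's equation rearranged: A R^(2/3) = nQ / (1·√S) = 0.013 × 9.18 / (√0.00032) = 6.671.
Trying y = 1.56 m: A R^(2/3) = 4.692 — low.
Trying y = 1.78 m: A R^(2/3) = 6.67 — close enough.

y_n = 1.78 m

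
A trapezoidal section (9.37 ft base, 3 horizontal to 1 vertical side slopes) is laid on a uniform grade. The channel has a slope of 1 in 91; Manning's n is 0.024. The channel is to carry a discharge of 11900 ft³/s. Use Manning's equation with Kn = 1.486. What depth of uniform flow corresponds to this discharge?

Manning's equation rearranged: A R^(2/3) = nQ / (1.486·√S) = 0.024 × 11900 / (1.486 × √0.01099) = 1833.
At y = 13.3 ft: A R^(2/3) = 2400 — over.
At y = 9.66 ft: A R^(2/3) = 1120 — short.
At y = 11.9 ft: A R^(2/3) = 1837 — matches.

y_n = 11.9 ft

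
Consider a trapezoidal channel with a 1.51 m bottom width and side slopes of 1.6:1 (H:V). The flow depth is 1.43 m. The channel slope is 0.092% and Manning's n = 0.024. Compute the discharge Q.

With bottom width b = 1.51 m and side slope z = 1.6: A = (b + zy)y = (1.51 + 1.6×1.43)×1.43 = 5.431 m²; P = b + 2y√(1+z²) = 1.51 + 2×1.43×1.887 = 6.906 m.
Hydraulic radius R = A/P = 5.431/6.906 = 0.7864 m.
Manning's equation: Q = (1/n) A R^(2/3) S^(1/2) = (1/0.024) × 5.431 × 0.7864^(2/3) × 0.00092^(1/2) = 5.85 m³/s.

Q = 5.85 m³/s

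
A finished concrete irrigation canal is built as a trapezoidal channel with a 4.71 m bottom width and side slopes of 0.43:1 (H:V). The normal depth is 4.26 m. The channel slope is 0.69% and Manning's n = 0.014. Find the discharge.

Q = 262 m³/s

With bottom width b = 4.71 m and side slope z = 0.43: A = (b + zy)y = (4.71 + 0.43×4.26)×4.26 = 27.87 m²; P = b + 2y√(1+z²) = 4.71 + 2×4.26×1.089 = 13.98 m.
Hydraulic radius R = A/P = 27.87/13.98 = 1.993 m.
Manning's equation: Q = (1/n) A R^(2/3) S^(1/2) = (1/0.014) × 27.87 × 1.993^(2/3) × 0.0069^(1/2) = 262 m³/s.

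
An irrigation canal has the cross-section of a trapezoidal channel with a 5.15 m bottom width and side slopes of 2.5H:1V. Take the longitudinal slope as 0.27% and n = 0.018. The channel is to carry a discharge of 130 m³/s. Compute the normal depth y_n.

y_n = 2.71 m

Manning's equation rearranged: A R^(2/3) = nQ / (1·√S) = 0.018 × 130 / (√0.0027) = 45.03.
At y = 3.29 m: A R^(2/3) = 68.08 — too large.
At y = 1.87 m: A R^(2/3) = 20.83 — too small.
At y = 2.71 m: A R^(2/3) = 44.88 — matches.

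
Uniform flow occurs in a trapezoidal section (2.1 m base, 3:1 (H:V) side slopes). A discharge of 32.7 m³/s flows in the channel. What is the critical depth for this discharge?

At critical depth, Q² T / (g A³) = 1, i.e. A³/T = Q²/g = 32.7²/9.81 = 109.
Trying y = 1.07 m: A³/T = 21.53 — short.
Trying y = 1.58 m: A³/T = 109 — matches.

y_c = 1.58 m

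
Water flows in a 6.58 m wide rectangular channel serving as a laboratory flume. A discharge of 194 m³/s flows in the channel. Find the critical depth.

y_c = 4.46 m

For a rectangular channel, critical depth y_c = (q²/g)^(1/3) where q = Q/b = 194/6.58 = 29.48 m²/s.
So y_c = (29.48²/9.81)^(1/3) = 4.46 m.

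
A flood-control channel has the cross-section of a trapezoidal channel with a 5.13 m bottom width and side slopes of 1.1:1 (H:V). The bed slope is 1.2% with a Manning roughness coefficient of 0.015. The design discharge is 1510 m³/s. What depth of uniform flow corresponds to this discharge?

y_n = 7.02 m

Manning's equation rearranged: A R^(2/3) = nQ / (1·√S) = 0.015 × 1510 / (√0.012) = 206.8.
At y = 5.69 m: A R^(2/3) = 133 — low.
At y = 8.66 m: A R^(2/3) = 325.7 — high.
At y = 7.02 m: A R^(2/3) = 206.8 — matches.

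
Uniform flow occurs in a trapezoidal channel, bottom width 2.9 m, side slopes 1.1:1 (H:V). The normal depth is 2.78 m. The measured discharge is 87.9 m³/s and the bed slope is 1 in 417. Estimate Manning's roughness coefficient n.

n = 0.012

With bottom width b = 2.9 m and side slope z = 1.1: A = (b + zy)y = (2.9 + 1.1×2.78)×2.78 = 16.56 m²; P = b + 2y√(1+z²) = 2.9 + 2×2.78×1.487 = 11.17 m.
Hydraulic radius R = A/P = 16.56/11.17 = 1.483 m.
Rearranging Manning's equation: n = (1/Q) A R^(2/3) S^(1/2) = (1/87.9) × 16.56 × 1.483^(2/3) × √0.002398 = 0.012.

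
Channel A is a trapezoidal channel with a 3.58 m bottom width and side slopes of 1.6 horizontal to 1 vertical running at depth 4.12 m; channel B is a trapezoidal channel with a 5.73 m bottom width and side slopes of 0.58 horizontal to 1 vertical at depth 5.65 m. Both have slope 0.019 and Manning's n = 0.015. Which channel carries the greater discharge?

channel B

Channel A: With bottom width b = 3.58 m and side slope z = 1.6: A = (b + zy)y = (3.58 + 1.6×4.12)×4.12 = 41.91 m²; P = b + 2y√(1+z²) = 3.58 + 2×4.12×1.887 = 19.13 m. Hydraulic radius R = A/P = 41.91/19.13 = 2.191 m. Q_A = (1/0.015)·41.91·2.191^(2/3)·√0.019 = 649.7 m³/s.
Channel B: With bottom width b = 5.73 m and side slope z = 0.58: A = (b + zy)y = (5.73 + 0.58×5.65)×5.65 = 50.89 m²; P = b + 2y√(1+z²) = 5.73 + 2×5.65×1.156 = 18.79 m. Hydraulic radius R = A/P = 50.89/18.79 = 2.708 m. Q_B = (1/0.015)·50.89·2.708^(2/3)·√0.019 = 908.5 m³/s.
Q_A = 649.7 m³/s vs Q_B = 908.5 m³/s, so channel B carries more.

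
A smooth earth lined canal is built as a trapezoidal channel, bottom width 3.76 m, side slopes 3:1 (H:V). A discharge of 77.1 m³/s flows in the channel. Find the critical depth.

At critical depth, Q² T / (g A³) = 1, i.e. A³/T = Q²/g = 77.1²/9.81 = 606.
Trying y = 1.91 m: A³/T = 391.3 — low.
Trying y = 2.13 m: A³/T = 610.9 — close enough.

y_c = 2.13 m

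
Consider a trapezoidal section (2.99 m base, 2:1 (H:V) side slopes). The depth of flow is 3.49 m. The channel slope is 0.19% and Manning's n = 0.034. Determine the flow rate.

With bottom width b = 2.99 m and side slope z = 2: A = (b + zy)y = (2.99 + 2×3.49)×3.49 = 34.8 m²; P = b + 2y√(1+z²) = 2.99 + 2×3.49×2.236 = 18.6 m.
Hydraulic radius R = A/P = 34.8/18.6 = 1.871 m.
Manning's equation: Q = (1/n) A R^(2/3) S^(1/2) = (1/0.034) × 34.8 × 1.871^(2/3) × 0.0019^(1/2) = 67.7 m³/s.

Q = 67.7 m³/s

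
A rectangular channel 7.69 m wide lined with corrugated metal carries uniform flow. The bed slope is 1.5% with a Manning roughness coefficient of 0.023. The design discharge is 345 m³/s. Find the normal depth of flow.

y_n = 5.02 m

Manning's equation rearranged: A R^(2/3) = nQ / (1·√S) = 0.023 × 345 / (√0.015) = 64.79.
Try y = 3.79 m: A R^(2/3) = 44.85 — too small.
Try y = 5.93 m: A R^(2/3) = 80.21 — too large.
Try y = 5.02 m: A R^(2/3) = 64.85 — matches.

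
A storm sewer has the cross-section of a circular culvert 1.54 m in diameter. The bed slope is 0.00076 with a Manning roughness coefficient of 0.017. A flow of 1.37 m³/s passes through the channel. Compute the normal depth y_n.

Manning's equation rearranged: A R^(2/3) = nQ / (1·√S) = 0.017 × 1.37 / (√0.00076) = 0.8448.
At y = 1.2 m: A R^(2/3) = 0.938 — too large.
At y = 1.1 m: A R^(2/3) = 0.8471 — ≈ 0.8448.

y_n = 1.1 m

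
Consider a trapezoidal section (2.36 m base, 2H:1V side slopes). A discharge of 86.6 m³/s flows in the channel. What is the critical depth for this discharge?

At critical depth, Q² T / (g A³) = 1, i.e. A³/T = Q²/g = 86.6²/9.81 = 764.5.
At y = 2.08 m: A³/T = 233.5 — too small.
At y = 3.17 m: A³/T = 1395 — too large.
At y = 2.76 m: A³/T = 767.7 — ≈ 764.5.

y_c = 2.76 m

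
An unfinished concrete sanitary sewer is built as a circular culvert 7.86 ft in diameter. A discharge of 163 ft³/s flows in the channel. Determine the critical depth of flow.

At critical depth, Q² T / (g A³) = 1, i.e. A³/T = Q²/g = 163²/32.2 = 825.1.
Try y = 3.75 ft: A³/T = 1519 — too large.
Try y = 3.2 ft: A³/T = 827.3 — matches.

y_c = 3.2 ft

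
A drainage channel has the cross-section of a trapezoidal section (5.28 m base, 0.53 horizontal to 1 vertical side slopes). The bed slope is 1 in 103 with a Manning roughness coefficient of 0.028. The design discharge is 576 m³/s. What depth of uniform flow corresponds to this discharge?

y_n = 7.91 m

Manning's equation rearranged: A R^(2/3) = nQ / (1·√S) = 0.028 × 576 / (√0.009709) = 163.7.
At y = 9.27 m: A R^(2/3) = 221.9 — too large.
At y = 7.91 m: A R^(2/3) = 163.8 — ≈ 163.7.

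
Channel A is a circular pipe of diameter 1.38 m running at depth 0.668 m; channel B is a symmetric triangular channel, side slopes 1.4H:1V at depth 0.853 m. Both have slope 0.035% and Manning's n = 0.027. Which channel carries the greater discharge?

channel B

Channel A: For a circular section of diameter D = 1.38 m at depth y = 0.668 m, the central angle is θ = 2 arccos(1 − 2y/D) = 3.078 rad. Then A = (D²/8)(θ − sin θ) = 0.7175 m² and P = Dθ/2 = 2.124 m. Hydraulic radius R = A/P = 0.7175/2.124 = 0.3379 m. Q_A = (1/0.027)·0.7175·0.3379^(2/3)·√0.00035 = 0.2412 m³/s.
Channel B: For a triangular section with side slope z = 1.4: A = zy² = 1.4×0.853² = 1.019 m²; P = 2y√(1+z²) = 2×0.853×1.72 = 2.935 m. Hydraulic radius R = A/P = 1.019/2.935 = 0.3471 m. Q_B = (1/0.027)·1.019·0.3471^(2/3)·√0.00035 = 0.3486 m³/s.
Q_A = 0.2412 m³/s vs Q_B = 0.3486 m³/s, so channel B carries more.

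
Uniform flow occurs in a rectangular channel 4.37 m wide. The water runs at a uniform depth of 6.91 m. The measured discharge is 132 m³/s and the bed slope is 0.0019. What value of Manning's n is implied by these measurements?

n = 0.014

Flow area A = b·y = 4.37 × 6.91 = 30.2 m². Wetted perimeter P = b + 2y = 4.37 + 2×6.91 = 18.19 m.
Hydraulic radius R = A/P = 30.2/18.19 = 1.66 m.
Rearranging Manning's equation: n = (1/Q) A R^(2/3) S^(1/2) = (1/132) × 30.2 × 1.66^(2/3) × √0.0019 = 0.014.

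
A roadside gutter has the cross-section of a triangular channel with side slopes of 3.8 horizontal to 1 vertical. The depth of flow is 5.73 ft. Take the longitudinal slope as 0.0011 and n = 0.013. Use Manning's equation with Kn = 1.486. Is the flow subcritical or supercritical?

For a triangular section with side slope z = 3.8: A = zy² = 3.8×5.73² = 124.8 ft²; P = 2y√(1+z²) = 2×5.73×3.929 = 45.03 ft.
Hydraulic radius R = A/P = 124.8/45.03 = 2.771 ft.
V = (1.486/n) R^(2/3) √S = (1.486/0.013) × 2.771^(2/3) × √0.0011 = 7.479 ft/s. Hydraulic depth D_h = A/T = 124.8/43.55 = 2.865 ft.
Froude number Fr = V/√(g·D_h) = 7.479/√(32.2×2.865) = 0.779, which is less than 1, so the flow is subcritical.

subcritical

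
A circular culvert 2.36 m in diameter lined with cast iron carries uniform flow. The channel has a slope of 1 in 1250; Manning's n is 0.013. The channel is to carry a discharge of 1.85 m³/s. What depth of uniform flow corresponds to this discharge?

Manning's equation rearranged: A R^(2/3) = nQ / (1·√S) = 0.013 × 1.85 / (√0.0008) = 0.8503.
Try y = 1.05 m: A R^(2/3) = 1.256 — high.
Try y = 0.848 m: A R^(2/3) = 0.8501 — ≈ 0.8503.

y_n = 0.848 m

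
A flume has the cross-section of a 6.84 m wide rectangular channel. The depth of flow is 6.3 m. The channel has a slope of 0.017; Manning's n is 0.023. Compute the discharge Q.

Flow area A = b·y = 6.84 × 6.3 = 43.09 m². Wetted perimeter P = b + 2y = 6.84 + 2×6.3 = 19.44 m.
Hydraulic radius R = A/P = 43.09/19.44 = 2.217 m.
Manning's equation: Q = (1/n) A R^(2/3) S^(1/2) = (1/0.023) × 43.09 × 2.217^(2/3) × 0.017^(1/2) = 415 m³/s.

Q = 415 m³/s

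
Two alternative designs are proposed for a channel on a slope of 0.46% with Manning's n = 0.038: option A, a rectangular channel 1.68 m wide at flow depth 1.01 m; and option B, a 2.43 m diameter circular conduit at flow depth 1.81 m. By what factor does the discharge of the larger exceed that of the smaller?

Channel A: Flow area A = b·y = 1.68 × 1.01 = 1.697 m². Wetted perimeter P = b + 2y = 1.68 + 2×1.01 = 3.7 m. Hydraulic radius R = A/P = 1.697/3.7 = 0.4586 m. Q_A = (1/0.038)·1.697·0.4586^(2/3)·√0.0046 = 1.801 m³/s.
Channel B: For a circular section of diameter D = 2.43 m at depth y = 1.81 m, the central angle is θ = 2 arccos(1 − 2y/D) = 4.165 rad. Then A = (D²/8)(θ − sin θ) = 3.705 m² and P = Dθ/2 = 5.061 m. Hydraulic radius R = A/P = 3.705/5.061 = 0.7321 m. Q_B = (1/0.038)·3.705·0.7321^(2/3)·√0.0046 = 5.371 m³/s.
The larger discharge is 5.371 m³/s and the smaller is 1.801 m³/s; the ratio is 2.98.

2.98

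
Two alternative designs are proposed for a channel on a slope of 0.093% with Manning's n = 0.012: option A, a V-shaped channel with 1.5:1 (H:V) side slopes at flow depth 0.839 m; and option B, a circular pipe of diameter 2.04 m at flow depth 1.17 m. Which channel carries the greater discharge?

channel B

Channel A: For a triangular section with side slope z = 1.5: A = zy² = 1.5×0.839² = 1.056 m²; P = 2y√(1+z²) = 2×0.839×1.803 = 3.025 m. Hydraulic radius R = A/P = 1.056/3.025 = 0.349 m. Q_A = (1/0.012)·1.056·0.349^(2/3)·√0.00093 = 1.33 m³/s.
Channel B: For a circular section of diameter D = 2.04 m at depth y = 1.17 m, the central angle is θ = 2 arccos(1 − 2y/D) = 3.437 rad. Then A = (D²/8)(θ − sin θ) = 1.939 m² and P = Dθ/2 = 3.506 m. Hydraulic radius R = A/P = 1.939/3.506 = 0.5532 m. Q_B = (1/0.012)·1.939·0.5532^(2/3)·√0.00093 = 3.321 m³/s.
Q_A = 1.33 m³/s vs Q_B = 3.321 m³/s, so channel B carries more.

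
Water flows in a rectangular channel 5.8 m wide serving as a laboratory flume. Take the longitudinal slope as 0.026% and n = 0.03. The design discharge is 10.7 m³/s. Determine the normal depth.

Manning's equation rearranged: A R^(2/3) = nQ / (1·√S) = 0.03 × 10.7 / (√0.00026) = 19.91.
Trying y = 3.03 m: A R^(2/3) = 22.84 — too large.
Trying y = 2.73 m: A R^(2/3) = 19.87 — close enough.

y_n = 2.73 m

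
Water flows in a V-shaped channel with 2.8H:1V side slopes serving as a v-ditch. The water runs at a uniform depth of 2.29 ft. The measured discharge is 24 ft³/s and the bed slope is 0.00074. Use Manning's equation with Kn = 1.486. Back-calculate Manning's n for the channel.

n = 0.026

For a triangular section with side slope z = 2.8: A = zy² = 2.8×2.29² = 14.68 ft²; P = 2y√(1+z²) = 2×2.29×2.973 = 13.62 ft.
Hydraulic radius R = A/P = 14.68/13.62 = 1.078 ft.
Rearranging Manning's equation: n = (1.486/Q) A R^(2/3) S^(1/2) = (1.486/24) × 14.68 × 1.078^(2/3) × √0.00074 = 0.026.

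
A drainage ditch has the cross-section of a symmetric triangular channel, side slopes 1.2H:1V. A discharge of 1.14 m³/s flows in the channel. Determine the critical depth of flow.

At critical depth, Q² T / (g A³) = 1, i.e. A³/T = Q²/g = 1.14²/9.81 = 0.1325.
Try y = 0.528 m: A³/T = 0.02955 — too small.
Try y = 0.805 m: A³/T = 0.2434 — too large.
Try y = 0.713 m: A³/T = 0.1327 — matches.

y_c = 0.713 m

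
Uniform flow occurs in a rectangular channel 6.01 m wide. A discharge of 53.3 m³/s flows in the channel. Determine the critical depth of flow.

For a rectangular channel, critical depth y_c = (q²/g)^(1/3) where q = Q/b = 53.3/6.01 = 8.869 m²/s.
So y_c = (8.869²/9.81)^(1/3) = 2 m.

y_c = 2 m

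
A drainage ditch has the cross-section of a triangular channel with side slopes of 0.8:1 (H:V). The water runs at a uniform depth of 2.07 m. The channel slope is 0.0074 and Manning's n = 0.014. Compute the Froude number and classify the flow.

supercritical

For a triangular section with side slope z = 0.8: A = zy² = 0.8×2.07² = 3.428 m²; P = 2y√(1+z²) = 2×2.07×1.281 = 5.302 m.
Hydraulic radius R = A/P = 3.428/5.302 = 0.6466 m.
V = (1/n) R^(2/3) √S = (1/0.014) × 0.6466^(2/3) × √0.0074 = 4.594 m/s. Hydraulic depth D_h = A/T = 3.428/3.312 = 1.035 m.
Froude number Fr = V/√(g·D_h) = 4.594/√(9.81×1.035) = 1.44, which is greater than 1, so the flow is supercritical.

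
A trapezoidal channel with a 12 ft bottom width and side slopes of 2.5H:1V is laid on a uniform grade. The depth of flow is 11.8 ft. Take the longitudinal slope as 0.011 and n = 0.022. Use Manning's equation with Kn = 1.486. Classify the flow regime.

supercritical

With bottom width b = 12 ft and side slope z = 2.5: A = (b + zy)y = (12 + 2.5×11.8)×11.8 = 489.7 ft²; P = b + 2y√(1+z²) = 12 + 2×11.8×2.693 = 75.54 ft.
Hydraulic radius R = A/P = 489.7/75.54 = 6.482 ft.
V = (1.486/n) R^(2/3) √S = (1.486/0.022) × 6.482^(2/3) × √0.011 = 24.63 ft/s. Hydraulic depth D_h = A/T = 489.7/71 = 6.897 ft.
Froude number Fr = V/√(g·D_h) = 24.63/√(32.2×6.897) = 1.65, which is greater than 1, so the flow is supercritical.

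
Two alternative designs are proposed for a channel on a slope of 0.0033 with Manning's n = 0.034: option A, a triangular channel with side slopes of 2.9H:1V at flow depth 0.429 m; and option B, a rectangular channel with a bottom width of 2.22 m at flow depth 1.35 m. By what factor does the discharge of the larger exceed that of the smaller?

11.7

Channel A: For a triangular section with side slope z = 2.9: A = zy² = 2.9×0.429² = 0.5337 m²; P = 2y√(1+z²) = 2×0.429×3.068 = 2.632 m. Hydraulic radius R = A/P = 0.5337/2.632 = 0.2028 m. Q_A = (1/0.034)·0.5337·0.2028^(2/3)·√0.0033 = 0.3113 m³/s.
Channel B: Flow area A = b·y = 2.22 × 1.35 = 2.997 m². Wetted perimeter P = b + 2y = 2.22 + 2×1.35 = 4.92 m. Hydraulic radius R = A/P = 2.997/4.92 = 0.6091 m. Q_B = (1/0.034)·2.997·0.6091^(2/3)·√0.0033 = 3.639 m³/s.
The larger discharge is 3.639 m³/s and the smaller is 0.3113 m³/s; the ratio is 11.7.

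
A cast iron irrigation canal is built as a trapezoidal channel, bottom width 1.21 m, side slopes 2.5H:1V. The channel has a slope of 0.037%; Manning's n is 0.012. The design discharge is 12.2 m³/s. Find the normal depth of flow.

y_n = 1.61 m

Manning's equation rearranged: A R^(2/3) = nQ / (1·√S) = 0.012 × 12.2 / (√0.00037) = 7.611.
Trying y = 1.43 m: A R^(2/3) = 5.738 — too small.
Trying y = 2.01 m: A R^(2/3) = 12.88 — too large.
Trying y = 1.61 m: A R^(2/3) = 7.581 — close enough.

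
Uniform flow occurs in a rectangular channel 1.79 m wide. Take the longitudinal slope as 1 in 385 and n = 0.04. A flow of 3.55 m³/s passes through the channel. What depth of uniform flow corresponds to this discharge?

Manning's equation rearranged: A R^(2/3) = nQ / (1·√S) = 0.04 × 3.55 / (√0.002597) = 2.786.
Try y = 1.76 m: A R^(2/3) = 2.224 — short.
Try y = 2.12 m: A R^(2/3) = 2.787 — close enough.

y_n = 2.12 m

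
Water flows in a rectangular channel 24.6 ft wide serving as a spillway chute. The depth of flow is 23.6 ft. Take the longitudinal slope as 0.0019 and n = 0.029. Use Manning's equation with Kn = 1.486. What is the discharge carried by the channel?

Q = 5220 ft³/s

Flow area A = b·y = 24.6 × 23.6 = 580.6 ft². Wetted perimeter P = b + 2y = 24.6 + 2×23.6 = 71.8 ft.
Hydraulic radius R = A/P = 580.6/71.8 = 8.086 ft.
Manning's equation: Q = (1.486/n) A R^(2/3) S^(1/2) = (1.486/0.029) × 580.6 × 8.086^(2/3) × 0.0019^(1/2) = 5220 ft³/s.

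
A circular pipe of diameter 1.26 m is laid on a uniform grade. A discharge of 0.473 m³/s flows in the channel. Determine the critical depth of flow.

At critical depth, Q² T / (g A³) = 1, i.e. A³/T = Q²/g = 0.473²/9.81 = 0.02281.
Try y = 0.402 m: A³/T = 0.03423 — over.
Try y = 0.301 m: A³/T = 0.01112 — short.
Try y = 0.362 m: A³/T = 0.0228 — ≈ 0.02281.

y_c = 0.362 m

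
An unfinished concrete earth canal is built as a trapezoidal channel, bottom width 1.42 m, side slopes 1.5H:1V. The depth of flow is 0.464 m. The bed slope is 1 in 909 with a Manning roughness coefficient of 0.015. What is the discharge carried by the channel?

With bottom width b = 1.42 m and side slope z = 1.5: A = (b + zy)y = (1.42 + 1.5×0.464)×0.464 = 0.9818 m²; P = b + 2y√(1+z²) = 1.42 + 2×0.464×1.803 = 3.093 m.
Hydraulic radius R = A/P = 0.9818/3.093 = 0.3174 m.
Manning's equation: Q = (1/n) A R^(2/3) S^(1/2) = (1/0.015) × 0.9818 × 0.3174^(2/3) × 0.0011^(1/2) = 1.01 m³/s.

Q = 1.01 m³/s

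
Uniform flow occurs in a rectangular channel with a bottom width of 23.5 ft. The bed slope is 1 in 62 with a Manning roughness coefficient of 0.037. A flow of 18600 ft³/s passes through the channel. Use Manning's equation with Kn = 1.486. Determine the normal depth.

Manning's equation rearranged: A R^(2/3) = nQ / (1.486·√S) = 0.037 × 18600 / (1.486 × √0.01613) = 3647.
Try y = 25.8 ft: A R^(2/3) = 2440 — low.
Try y = 44.9 ft: A R^(2/3) = 4671 — high.
Try y = 36.2 ft: A R^(2/3) = 3645 — close enough.

y_n = 36.2 ft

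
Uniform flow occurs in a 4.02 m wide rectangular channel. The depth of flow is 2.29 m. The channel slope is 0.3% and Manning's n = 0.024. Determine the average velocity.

Flow area A = b·y = 4.02 × 2.29 = 9.206 m². Wetted perimeter P = b + 2y = 4.02 + 2×2.29 = 8.6 m.
Hydraulic radius R = A/P = 9.206/8.6 = 1.07 m.
From Manning's equation, V = (1/n) R^(2/3) S^(1/2) = (1/0.024) × 1.07^(2/3) × 0.003^(1/2) = 2.39 m/s.

V = 2.39 m/s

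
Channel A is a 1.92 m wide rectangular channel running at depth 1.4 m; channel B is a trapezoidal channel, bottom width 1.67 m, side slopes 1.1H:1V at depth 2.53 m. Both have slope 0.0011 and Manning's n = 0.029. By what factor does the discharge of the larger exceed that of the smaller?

Channel A: Flow area A = b·y = 1.92 × 1.4 = 2.688 m². Wetted perimeter P = b + 2y = 1.92 + 2×1.4 = 4.72 m. Hydraulic radius R = A/P = 2.688/4.72 = 0.5695 m. Q_A = (1/0.029)·2.688·0.5695^(2/3)·√0.0011 = 2.112 m³/s.
Channel B: With bottom width b = 1.67 m and side slope z = 1.1: A = (b + zy)y = (1.67 + 1.1×2.53)×2.53 = 11.27 m²; P = b + 2y√(1+z²) = 1.67 + 2×2.53×1.487 = 9.192 m. Hydraulic radius R = A/P = 11.27/9.192 = 1.226 m. Q_B = (1/0.029)·11.27·1.226^(2/3)·√0.0011 = 14.76 m³/s.
The larger discharge is 14.76 m³/s and the smaller is 2.112 m³/s; the ratio is 6.99.

6.99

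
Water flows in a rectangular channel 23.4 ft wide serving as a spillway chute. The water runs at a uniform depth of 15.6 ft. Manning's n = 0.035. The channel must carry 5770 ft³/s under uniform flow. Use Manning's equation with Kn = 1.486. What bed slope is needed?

S = 0.011

Flow area A = b·y = 23.4 × 15.6 = 365 ft². Wetted perimeter P = b + 2y = 23.4 + 2×15.6 = 54.6 ft.
Hydraulic radius R = A/P = 365/54.6 = 6.686 ft.
From Manning's equation, S = [nQ / (1.486 A R^(2/3))]² = [0.035 × 5770 / (1.486 × 365 × 6.686^(2/3))]² = 0.011.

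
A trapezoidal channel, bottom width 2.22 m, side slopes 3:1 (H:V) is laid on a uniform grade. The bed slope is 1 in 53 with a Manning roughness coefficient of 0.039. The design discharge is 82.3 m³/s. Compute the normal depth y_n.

y_n = 2.26 m

Manning's equation rearranged: A R^(2/3) = nQ / (1·√S) = 0.039 × 82.3 / (√0.01887) = 23.37.
Try y = 2.45 m: A R^(2/3) = 28.26 — high.
Try y = 2.26 m: A R^(2/3) = 23.37 — ≈ 23.37.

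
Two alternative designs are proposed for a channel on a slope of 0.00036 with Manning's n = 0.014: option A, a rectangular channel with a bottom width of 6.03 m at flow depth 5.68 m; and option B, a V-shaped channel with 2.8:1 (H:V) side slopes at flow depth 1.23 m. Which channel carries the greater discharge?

channel A

Channel A: Flow area A = b·y = 6.03 × 5.68 = 34.25 m². Wetted perimeter P = b + 2y = 6.03 + 2×5.68 = 17.39 m. Hydraulic radius R = A/P = 34.25/17.39 = 1.97 m. Q_A = (1/0.014)·34.25·1.97^(2/3)·√0.00036 = 72.93 m³/s.
Channel B: For a triangular section with side slope z = 2.8: A = zy² = 2.8×1.23² = 4.236 m²; P = 2y√(1+z²) = 2×1.23×2.973 = 7.314 m. Hydraulic radius R = A/P = 4.236/7.314 = 0.5792 m. Q_B = (1/0.014)·4.236·0.5792^(2/3)·√0.00036 = 3.989 m³/s.
Q_A = 72.93 m³/s vs Q_B = 3.989 m³/s, so channel A carries more.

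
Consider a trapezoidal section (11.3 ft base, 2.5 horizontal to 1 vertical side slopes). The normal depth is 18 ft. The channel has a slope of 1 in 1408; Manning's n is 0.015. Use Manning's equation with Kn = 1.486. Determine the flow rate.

Q = 11900 ft³/s

With bottom width b = 11.3 ft and side slope z = 2.5: A = (b + zy)y = (11.3 + 2.5×18)×18 = 1013 ft²; P = b + 2y√(1+z²) = 11.3 + 2×18×2.693 = 108.2 ft.
Hydraulic radius R = A/P = 1013/108.2 = 9.363 ft.
Manning's equation: Q = (1.486/n) A R^(2/3) S^(1/2) = (1.486/0.015) × 1013 × 9.363^(2/3) × 0.0007102^(1/2) = 11900 ft³/s.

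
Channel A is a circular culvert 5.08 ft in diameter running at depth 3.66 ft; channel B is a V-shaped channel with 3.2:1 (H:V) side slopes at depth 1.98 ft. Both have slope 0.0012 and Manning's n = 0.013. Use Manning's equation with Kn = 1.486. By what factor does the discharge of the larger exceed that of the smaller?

Channel A: For a circular section of diameter D = 5.08 ft at depth y = 3.66 ft, the central angle is θ = 2 arccos(1 − 2y/D) = 4.055 rad. Then A = (D²/8)(θ − sin θ) = 15.63 ft² and P = Dθ/2 = 10.3 ft. Hydraulic radius R = A/P = 15.63/10.3 = 1.518 ft. Q_A = (1.486/0.013)·15.63·1.518^(2/3)·√0.0012 = 81.76 ft³/s.
Channel B: For a triangular section with side slope z = 3.2: A = zy² = 3.2×1.98² = 12.55 ft²; P = 2y√(1+z²) = 2×1.98×3.353 = 13.28 ft. Hydraulic radius R = A/P = 12.55/13.28 = 0.9449 ft. Q_B = (1.486/0.013)·12.55·0.9449^(2/3)·√0.0012 = 47.84 ft³/s.
The larger discharge is 81.76 ft³/s and the smaller is 47.84 ft³/s; the ratio is 1.71.

1.71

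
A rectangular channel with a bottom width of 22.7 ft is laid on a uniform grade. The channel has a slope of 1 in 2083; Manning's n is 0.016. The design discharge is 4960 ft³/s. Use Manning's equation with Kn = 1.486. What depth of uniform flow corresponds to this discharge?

Manning's equation rearranged: A R^(2/3) = nQ / (1.486·√S) = 0.016 × 4960 / (1.486 × √0.0004801) = 2437.
Try y = 29.1 ft: A R^(2/3) = 2679 — over.
Try y = 23.2 ft: A R^(2/3) = 2040 — short.
Try y = 26.9 ft: A R^(2/3) = 2439 — matches.

y_n = 26.9 ft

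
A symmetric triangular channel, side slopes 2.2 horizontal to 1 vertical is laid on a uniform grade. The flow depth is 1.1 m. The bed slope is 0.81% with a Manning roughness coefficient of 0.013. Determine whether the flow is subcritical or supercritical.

For a triangular section with side slope z = 2.2: A = zy² = 2.2×1.1² = 2.662 m²; P = 2y√(1+z²) = 2×1.1×2.417 = 5.317 m.
Hydraulic radius R = A/P = 2.662/5.317 = 0.5007 m.
V = (1/n) R^(2/3) √S = (1/0.013) × 0.5007^(2/3) × √0.0081 = 4.365 m/s. Hydraulic depth D_h = A/T = 2.662/4.84 = 0.55 m.
Froude number Fr = V/√(g·D_h) = 4.365/√(9.81×0.55) = 1.88, which is greater than 1, so the flow is supercritical.

supercritical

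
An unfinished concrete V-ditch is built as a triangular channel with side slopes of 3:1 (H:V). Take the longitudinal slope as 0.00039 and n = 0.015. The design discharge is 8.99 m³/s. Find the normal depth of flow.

y_n = 1.64 m

Manning's equation rearranged: A R^(2/3) = nQ / (1·√S) = 0.015 × 8.99 / (√0.00039) = 6.828.
Trying y = 1.31 m: A R^(2/3) = 3.749 — too small.
Trying y = 1.88 m: A R^(2/3) = 9.824 — too large.
Trying y = 1.64 m: A R^(2/3) = 6.825 — ≈ 6.828.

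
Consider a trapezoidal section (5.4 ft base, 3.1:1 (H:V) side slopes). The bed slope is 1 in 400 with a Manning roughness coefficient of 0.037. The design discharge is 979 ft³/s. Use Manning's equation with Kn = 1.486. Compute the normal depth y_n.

y_n = 7.2 ft

Manning's equation rearranged: A R^(2/3) = nQ / (1.486·√S) = 0.037 × 979 / (1.486 × √0.0025) = 487.5.
Trying y = 5.96 ft: A R^(2/3) = 310.1 — low.
Trying y = 9.04 ft: A R^(2/3) = 847.8 — high.
Trying y = 7.2 ft: A R^(2/3) = 487.4 — matches.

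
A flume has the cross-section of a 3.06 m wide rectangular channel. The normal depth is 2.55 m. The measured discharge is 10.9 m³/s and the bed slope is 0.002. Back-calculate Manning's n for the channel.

Flow area A = b·y = 3.06 × 2.55 = 7.803 m². Wetted perimeter P = b + 2y = 3.06 + 2×2.55 = 8.16 m.
Hydraulic radius R = A/P = 7.803/8.16 = 0.9562 m.
Rearranging Manning's equation: n = (1/Q) A R^(2/3) S^(1/2) = (1/10.9) × 7.803 × 0.9562^(2/3) × √0.002 = 0.0311.

n = 0.0311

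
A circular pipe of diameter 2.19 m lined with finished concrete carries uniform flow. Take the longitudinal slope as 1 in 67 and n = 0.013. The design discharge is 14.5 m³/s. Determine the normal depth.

Manning's equation rearranged: A R^(2/3) = nQ / (1·√S) = 0.013 × 14.5 / (√0.01493) = 1.543.
Try y = 1.58 m: A R^(2/3) = 2.194 — too large.
Try y = 0.986 m: A R^(2/3) = 1.051 — too small.
Try y = 1.24 m: A R^(2/3) = 1.547 — ≈ 1.543.

y_n = 1.24 m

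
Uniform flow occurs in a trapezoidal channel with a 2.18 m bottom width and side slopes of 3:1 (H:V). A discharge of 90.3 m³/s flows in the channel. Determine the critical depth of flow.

At critical depth, Q² T / (g A³) = 1, i.e. A³/T = Q²/g = 90.3²/9.81 = 831.2.
Trying y = 1.95 m: A³/T = 276.6 — short.
Trying y = 2.5 m: A³/T = 824.9 — ≈ 831.2.

y_c = 2.5 m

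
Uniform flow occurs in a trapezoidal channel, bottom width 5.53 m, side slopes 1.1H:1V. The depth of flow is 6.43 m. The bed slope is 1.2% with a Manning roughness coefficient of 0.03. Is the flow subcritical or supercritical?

With bottom width b = 5.53 m and side slope z = 1.1: A = (b + zy)y = (5.53 + 1.1×6.43)×6.43 = 81.04 m²; P = b + 2y√(1+z²) = 5.53 + 2×6.43×1.487 = 24.65 m.
Hydraulic radius R = A/P = 81.04/24.65 = 3.288 m.
V = (1/n) R^(2/3) √S = (1/0.03) × 3.288^(2/3) × √0.012 = 8.074 m/s. Hydraulic depth D_h = A/T = 81.04/19.68 = 4.119 m.
Froude number Fr = V/√(g·D_h) = 8.074/√(9.81×4.119) = 1.27, which is greater than 1, so the flow is supercritical.

supercritical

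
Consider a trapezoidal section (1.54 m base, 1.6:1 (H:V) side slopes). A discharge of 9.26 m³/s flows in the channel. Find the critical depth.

y_c = 1.08 m

At critical depth, Q² T / (g A³) = 1, i.e. A³/T = Q²/g = 9.26²/9.81 = 8.741.
Trying y = 1.21 m: A³/T = 13.75 — high.
Trying y = 0.787 m: A³/T = 2.634 — low.
Trying y = 1.08 m: A³/T = 8.8 — close enough.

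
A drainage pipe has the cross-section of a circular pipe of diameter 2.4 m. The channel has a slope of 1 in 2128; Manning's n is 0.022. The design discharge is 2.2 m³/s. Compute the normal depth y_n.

y_n = 1.47 m

Manning's equation rearranged: A R^(2/3) = nQ / (1·√S) = 0.022 × 2.2 / (√0.0004699) = 2.233.
Trying y = 1.06 m: A R^(2/3) = 1.297 — too small.
Trying y = 1.87 m: A R^(2/3) = 3.062 — too large.
Trying y = 1.47 m: A R^(2/3) = 2.231 — ≈ 2.233.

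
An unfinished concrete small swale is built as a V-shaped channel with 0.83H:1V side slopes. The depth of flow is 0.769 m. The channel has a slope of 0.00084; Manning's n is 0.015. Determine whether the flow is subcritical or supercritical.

subcritical

For a triangular section with side slope z = 0.83: A = zy² = 0.83×0.769² = 0.4908 m²; P = 2y√(1+z²) = 2×0.769×1.3 = 1.999 m.
Hydraulic radius R = A/P = 0.4908/1.999 = 0.2456 m.
V = (1/n) R^(2/3) √S = (1/0.015) × 0.2456^(2/3) × √0.00084 = 0.7577 m/s. Hydraulic depth D_h = A/T = 0.4908/1.277 = 0.3845 m.
Froude number Fr = V/√(g·D_h) = 0.7577/√(9.81×0.3845) = 0.39, which is less than 1, so the flow is subcritical.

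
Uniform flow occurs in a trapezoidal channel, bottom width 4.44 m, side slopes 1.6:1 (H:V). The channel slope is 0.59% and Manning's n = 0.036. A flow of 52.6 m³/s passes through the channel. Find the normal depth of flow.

Manning's equation rearranged: A R^(2/3) = nQ / (1·√S) = 0.036 × 52.6 / (√0.0059) = 24.65.
Try y = 2.78 m: A R^(2/3) = 34.57 — over.
Try y = 1.74 m: A R^(2/3) = 13.73 — short.
Try y = 2.35 m: A R^(2/3) = 24.66 — matches.

y_n = 2.35 m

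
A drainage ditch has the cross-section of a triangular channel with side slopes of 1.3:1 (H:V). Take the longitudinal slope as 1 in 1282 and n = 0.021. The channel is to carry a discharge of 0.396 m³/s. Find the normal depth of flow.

y_n = 0.725 m

Manning's equation rearranged: A R^(2/3) = nQ / (1·√S) = 0.021 × 0.396 / (√0.00078) = 0.2978.
Try y = 0.882 m: A R^(2/3) = 0.5018 — high.
Try y = 0.516 m: A R^(2/3) = 0.1201 — low.
Try y = 0.725 m: A R^(2/3) = 0.2975 — close enough.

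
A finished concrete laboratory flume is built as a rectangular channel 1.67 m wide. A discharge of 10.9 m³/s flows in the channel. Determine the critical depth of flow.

For a rectangular channel, critical depth y_c = (q²/g)^(1/3) where q = Q/b = 10.9/1.67 = 6.527 m²/s.
So y_c = (6.527²/9.81)^(1/3) = 1.63 m.

y_c = 1.63 m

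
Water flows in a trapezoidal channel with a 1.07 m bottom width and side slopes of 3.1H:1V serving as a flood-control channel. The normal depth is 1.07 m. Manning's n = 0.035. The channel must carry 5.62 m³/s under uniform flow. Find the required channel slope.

S = 0.0036

With bottom width b = 1.07 m and side slope z = 3.1: A = (b + zy)y = (1.07 + 3.1×1.07)×1.07 = 4.694 m²; P = b + 2y√(1+z²) = 1.07 + 2×1.07×3.257 = 8.041 m.
Hydraulic radius R = A/P = 4.694/8.041 = 0.5838 m.
From Manning's equation, S = [nQ / (1 A R^(2/3))]² = [0.035 × 5.62 / (1 × 4.694 × 0.5838^(2/3))]² = 0.0036.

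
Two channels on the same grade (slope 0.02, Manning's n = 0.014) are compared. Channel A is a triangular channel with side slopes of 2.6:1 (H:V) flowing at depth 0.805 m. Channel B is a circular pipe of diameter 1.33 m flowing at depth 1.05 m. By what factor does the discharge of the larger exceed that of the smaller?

Channel A: For a triangular section with side slope z = 2.6: A = zy² = 2.6×0.805² = 1.685 m²; P = 2y√(1+z²) = 2×0.805×2.786 = 4.485 m. Hydraulic radius R = A/P = 1.685/4.485 = 0.3757 m. Q_A = (1/0.014)·1.685·0.3757^(2/3)·√0.02 = 8.861 m³/s.
Channel B: For a circular section of diameter D = 1.33 m at depth y = 1.05 m, the central angle is θ = 2 arccos(1 − 2y/D) = 4.376 rad. Then A = (D²/8)(θ − sin θ) = 1.176 m² and P = Dθ/2 = 2.91 m. Hydraulic radius R = A/P = 1.176/2.91 = 0.4042 m. Q_B = (1/0.014)·1.176·0.4042^(2/3)·√0.02 = 6.497 m³/s.
The larger discharge is 8.861 m³/s and the smaller is 6.497 m³/s; the ratio is 1.36.

1.36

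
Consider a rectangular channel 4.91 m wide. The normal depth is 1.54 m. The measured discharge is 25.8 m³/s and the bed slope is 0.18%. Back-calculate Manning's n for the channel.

n = 0.012

Flow area A = b·y = 4.91 × 1.54 = 7.561 m². Wetted perimeter P = b + 2y = 4.91 + 2×1.54 = 7.99 m.
Hydraulic radius R = A/P = 7.561/7.99 = 0.9464 m.
Rearranging Manning's equation: n = (1/Q) A R^(2/3) S^(1/2) = (1/25.8) × 7.561 × 0.9464^(2/3) × √0.0018 = 0.012.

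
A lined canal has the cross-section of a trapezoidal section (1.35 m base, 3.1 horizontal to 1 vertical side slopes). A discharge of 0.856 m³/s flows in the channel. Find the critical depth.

At critical depth, Q² T / (g A³) = 1, i.e. A³/T = Q²/g = 0.856²/9.81 = 0.07469.
At y = 0.208 m: A³/T = 0.02706 — short.
At y = 0.31 m: A³/T = 0.1124 — over.
At y = 0.277 m: A³/T = 0.07466 — ≈ 0.07469.

y_c = 0.277 m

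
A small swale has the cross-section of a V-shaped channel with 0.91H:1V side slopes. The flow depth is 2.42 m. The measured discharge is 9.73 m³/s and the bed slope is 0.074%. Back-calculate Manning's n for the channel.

For a triangular section with side slope z = 0.91: A = zy² = 0.91×2.42² = 5.329 m²; P = 2y√(1+z²) = 2×2.42×1.352 = 6.544 m.
Hydraulic radius R = A/P = 5.329/6.544 = 0.8144 m.
Rearranging Manning's equation: n = (1/Q) A R^(2/3) S^(1/2) = (1/9.73) × 5.329 × 0.8144^(2/3) × √0.00074 = 0.013.

n = 0.013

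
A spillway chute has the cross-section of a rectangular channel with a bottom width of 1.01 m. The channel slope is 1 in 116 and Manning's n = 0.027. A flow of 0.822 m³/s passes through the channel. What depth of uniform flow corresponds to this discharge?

Manning's equation rearranged: A R^(2/3) = nQ / (1·√S) = 0.027 × 0.822 / (√0.008621) = 0.239.
Try y = 0.651 m: A R^(2/3) = 0.2843 — too large.
Try y = 0.506 m: A R^(2/3) = 0.2043 — too small.
Try y = 0.57 m: A R^(2/3) = 0.2392 — close enough.

y_n = 0.57 m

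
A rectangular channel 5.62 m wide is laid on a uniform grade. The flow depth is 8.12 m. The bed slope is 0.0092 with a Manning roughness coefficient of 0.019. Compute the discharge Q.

Q = 376 m³/s

Flow area A = b·y = 5.62 × 8.12 = 45.63 m². Wetted perimeter P = b + 2y = 5.62 + 2×8.12 = 21.86 m.
Hydraulic radius R = A/P = 45.63/21.86 = 2.088 m.
Manning's equation: Q = (1/n) A R^(2/3) S^(1/2) = (1/0.019) × 45.63 × 2.088^(2/3) × 0.0092^(1/2) = 376 m³/s.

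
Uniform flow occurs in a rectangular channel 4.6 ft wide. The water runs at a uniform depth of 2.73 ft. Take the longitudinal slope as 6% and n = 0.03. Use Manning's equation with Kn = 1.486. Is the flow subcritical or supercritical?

Flow area A = b·y = 4.6 × 2.73 = 12.56 ft². Wetted perimeter P = b + 2y = 4.6 + 2×2.73 = 10.06 ft.
Hydraulic radius R = A/P = 12.56/10.06 = 1.248 ft.
V = (1.486/n) R^(2/3) √S = (1.486/0.03) × 1.248^(2/3) × √0.06 = 14.07 ft/s. Hydraulic depth D_h = A/T = 12.56/4.6 = 2.73 ft.
Froude number Fr = V/√(g·D_h) = 14.07/√(32.2×2.73) = 1.5, which is greater than 1, so the flow is supercritical.

supercritical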